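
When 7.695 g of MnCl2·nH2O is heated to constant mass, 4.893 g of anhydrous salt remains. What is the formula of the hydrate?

Mass of water lost = 7.695 − 4.893 = 2.802 g → 2.802 / 18.02 = 0.1555 mol H2O
Molar mass of MnCl2 = 125.84 g/mol → mol MnCl2 = 4.893 / 125.84 = 0.03888
n = 0.1555 / 0.03888 = 4.00 ≈ 4 → MnCl2·4H2O

MnCl2·4H2O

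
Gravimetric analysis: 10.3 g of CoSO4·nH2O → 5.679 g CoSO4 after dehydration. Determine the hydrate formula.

Mass of water lost = 10.3 − 5.679 = 4.621 g → 4.621 / 18.02 = 0.2564 mol H2O
Molar mass of CoSO4 = 155.00 g/mol → mol CoSO4 = 5.679 / 155.00 = 0.03664
n = 0.2564 / 0.03664 = 7.00 ≈ 7 → CoSO4·7H2O

CoSO4·7H2O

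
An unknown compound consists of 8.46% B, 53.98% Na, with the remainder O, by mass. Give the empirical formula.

Assume 100 g: 8.46 g B, 53.98 g Na, 37.56 g O.
Moles — B: 8.46 / 10.81 = 0.7826 mol; Na: 53.98 / 22.99 = 2.348 mol; O: 37.56 / 16.00 = 2.348 mol
Smallest is B at 0.7826 mol; normalising gives B 1.000, Na 3.000, O 3.000
Ratio ≈ 1:3:3, so the empirical formula is BNa3O3

BNa3O3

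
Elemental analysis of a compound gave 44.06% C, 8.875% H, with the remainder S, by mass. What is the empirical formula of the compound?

Assume 100 g: 44.06 g C, 8.875 g H, 47.065 g S.
C: 44.06 g ÷ 12.01 g/mol = 3.669 mol
H: 8.875 g ÷ 1.008 g/mol = 8.805 mol
S: 47.065 g ÷ 32.07 g/mol = 1.468 mol
Smallest is S at 1.468 mol; normalising gives C 2.500, H 5.999, S 1.000
×2: C 5.00, H 12.00, S 2.00 → C5H12S2

C5H12S2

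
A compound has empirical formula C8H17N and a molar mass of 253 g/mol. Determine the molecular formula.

Empirical-formula mass = 127.23 g/mol
n = 253 / 127.23 = 1.99 ≈ 2
Molecular formula = (C8H17N)2 = C16H34N2

C16H34N2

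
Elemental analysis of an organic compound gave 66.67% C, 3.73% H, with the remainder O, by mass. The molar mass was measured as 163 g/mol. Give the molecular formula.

Assume 100 g: 66.67 g C, 3.73 g H, 29.6 g O.
C: 66.67 g ÷ 12.01 g/mol = 5.551 mol
H: 3.73 g ÷ 1.008 g/mol = 3.7 mol
O: 29.6 g ÷ 16.00 g/mol = 1.85 mol
Ratios (÷ 1.85): C 3.001, H 2.000, O 1.000
Ratio ≈ 3:2:1, so the empirical formula is C3H2O
Empirical-formula mass = 54.05 g/mol
n = 163 / 54.05 = 3.02 ≈ 3
Molecular formula = (C3H2O)×3 = C9H6O3

C9H6O3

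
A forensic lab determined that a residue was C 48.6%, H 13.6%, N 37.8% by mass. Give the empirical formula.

Assume 100 g: 48.6 g C, 13.6 g H, 37.8 g N.
Moles — C: 48.6 / 12.01 = 4.047 mol; H: 13.6 / 1.008 = 13.49 mol; N: 37.8 / 14.01 = 2.698 mol
Divide by the smallest (2.698 mol N): C 1.500, H 5.001, N 1.000
Multiply by 2: C 3.00, H 10.00, N 2.00 → C3H10N2

C3H10N2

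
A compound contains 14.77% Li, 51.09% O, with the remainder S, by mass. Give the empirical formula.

Li2O3S

Assume 100 g: 14.77 g Li, 51.09 g O, 34.14 g S.
Moles — Li: 14.77 / 6.94 = 2.128 mol; O: 51.09 / 16.00 = 3.193 mol; S: 34.14 / 32.07 = 1.065 mol
Divide by the smallest (1.065 mol S): Li 1.999, O 3.000, S 1.000
Ratio ≈ 2:3:1, so the empirical formula is Li2O3S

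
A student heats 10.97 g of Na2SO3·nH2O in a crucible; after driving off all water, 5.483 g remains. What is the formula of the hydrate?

Na2SO3·7H2O

Mass of water lost = 10.97 − 5.483 = 5.487 g → 5.487 / 18.02 = 0.3045 mol H2O
Molar mass of Na2SO3 = 126.05 g/mol → mol Na2SO3 = 5.483 / 126.05 = 0.0435
n = 0.3045 / 0.0435 = 7.00 ≈ 7 → Na2SO3·7H2O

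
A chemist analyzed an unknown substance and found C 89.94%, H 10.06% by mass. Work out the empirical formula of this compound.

Assume 100 g: 89.94 g C, 10.06 g H.
n(C) = 89.94/12.01 = 7.489, n(H) = 10.06/1.008 = 9.98
Divide by the smallest (7.489 mol C): C 1.000, H 1.333
Scaling by 3: C 3.00, H 4.00 → C3H4

C3H4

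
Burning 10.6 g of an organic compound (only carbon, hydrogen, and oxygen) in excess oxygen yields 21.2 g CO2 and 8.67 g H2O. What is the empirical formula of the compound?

C2H4O

mol C = 21.2 / 44.01 = 0.4817; mass C = 0.4817 × 12.01 = 5.785 g
mol H = 2 × (8.67 / 18.02) = 0.9623; mass H = 0.9623 × 1.008 = 0.9700 g
mass O = 10.6 − (6.755) = 3.845 g → mol O = 0.2403
Smallest is O at 0.2403 mol; normalising gives C 2.005, H 4.005, O 1.000
→ C2H4O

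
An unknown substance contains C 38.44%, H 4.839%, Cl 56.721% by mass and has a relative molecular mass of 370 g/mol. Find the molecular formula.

Assume 100 g: 38.44 g C, 4.839 g H, 56.721 g Cl.
n(C) = 38.44/12.01 = 3.201, n(H) = 4.839/1.008 = 4.801, n(Cl) = 56.721/35.45 = 1.6
Divide by the smallest (1.6 mol Cl): C 2.000, H 3.000, Cl 1.000
≈ 2:3:1 → C2H3Cl
Empirical-formula mass = 62.49 g/mol
n = 370 / 62.49 = 5.92 ≈ 6
Molecular formula = (C2H3Cl)×6 = C12H18Cl6

C12H18Cl6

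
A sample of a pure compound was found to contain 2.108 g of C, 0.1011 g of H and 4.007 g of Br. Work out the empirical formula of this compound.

C7H4Br2

Moles — C: 2.108 / 12.01 = 0.1755 mol; H: 0.1011 / 1.008 = 0.1003 mol; Br: 4.007 / 79.90 = 0.05015 mol
Divide by the smallest (0.05015 mol Br): C 3.500, H 2.000, Br 1.000
×2: C 7.00, H 4.00, Br 2.00 → C7H4Br2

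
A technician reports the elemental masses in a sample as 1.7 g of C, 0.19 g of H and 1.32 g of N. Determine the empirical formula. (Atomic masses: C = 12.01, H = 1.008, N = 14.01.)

C3H4N2

Moles — C: 1.7 / 12.01 = 0.1415 mol; H: 0.19 / 1.008 = 0.1885 mol; N: 1.32 / 14.01 = 0.09422 mol
Ratios (÷ 0.09422): C 1.502, H 2.001, N 1.000
×2: C 3.00, H 4.00, N 2.00 → C3H4N2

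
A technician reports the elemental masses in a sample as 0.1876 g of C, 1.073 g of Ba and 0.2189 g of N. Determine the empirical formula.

C2BaN2

n(C) = 0.1876/12.01 = 0.01562, n(Ba) = 1.073/137.33 = 0.007813, n(N) = 0.2189/14.01 = 0.01562
Divide by the smallest (0.007813 mol Ba): C 1.999, Ba 1.000, N 2.000
≈ 2:1:2 → C2BaN2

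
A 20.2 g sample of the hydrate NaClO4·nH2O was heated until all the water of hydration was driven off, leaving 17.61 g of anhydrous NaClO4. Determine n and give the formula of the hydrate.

Mass of water lost = 20.2 − 17.61 = 2.59 g → 2.59 / 18.02 = 0.1437 mol H2O
Molar mass of NaClO4 = 122.44 g/mol → mol NaClO4 = 17.61 / 122.44 = 0.1438
n = 0.1437 / 0.1438 = 1.00 ≈ 1 → NaClO4·H2O

NaClO4·H2O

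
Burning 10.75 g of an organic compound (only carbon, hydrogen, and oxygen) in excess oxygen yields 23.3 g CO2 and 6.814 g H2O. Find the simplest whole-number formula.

mol C = 23.3 / 44.01 = 0.5294; mass C = 0.5294 × 12.01 = 6.358 g
mol H = 2 × (6.814 / 18.02) = 0.7563; mass H = 0.7563 × 1.008 = 0.7623 g
mass O = 10.75 − (7.121) = 3.629 g → mol O = 0.2268
Smallest is O at 0.2268 mol; normalising gives C 2.334, H 3.334, O 1.000
×3: C 7.00, H 10.00, O 3.00 → C7H10O3

C7H10O3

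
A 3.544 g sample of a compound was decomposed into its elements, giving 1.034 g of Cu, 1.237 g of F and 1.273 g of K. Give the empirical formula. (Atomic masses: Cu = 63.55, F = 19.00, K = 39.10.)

CuF4K2

n(Cu) = 1.034/63.55 = 0.01627, n(F) = 1.237/19.00 = 0.06511, n(K) = 1.273/39.10 = 0.03256
Ratios (÷ 0.01627): Cu 1.000, F 4.001, K 2.001
≈ 1:4:2 → CuF4K2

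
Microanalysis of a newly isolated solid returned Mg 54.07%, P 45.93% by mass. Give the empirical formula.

Mg3P2

Assume 100 g: 54.07 g Mg, 45.93 g P.
Mg: 54.07 g ÷ 24.31 g/mol = 2.224 mol
P: 45.93 g ÷ 30.97 g/mol = 1.483 mol
Ratios (÷ 1.483): Mg 1.500, P 1.000
×2: Mg 3.00, P 2.00 → Mg3P2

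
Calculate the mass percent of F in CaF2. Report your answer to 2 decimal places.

48.67%

Molar mass = 1(40.08) + 2(19.00) = 78.080 g/mol
Mass of F per mole = 2 × 19.00 = 38.000 g
% F = 38.000 / 78.080 × 100 = 48.67%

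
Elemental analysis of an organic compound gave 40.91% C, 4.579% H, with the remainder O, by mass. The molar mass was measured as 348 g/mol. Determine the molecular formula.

C12H16O12

Assume 100 g: 40.91 g C, 4.579 g H, 54.511 g O.
C: 40.91 g ÷ 12.01 g/mol = 3.406 mol
H: 4.579 g ÷ 1.008 g/mol = 4.543 mol
O: 54.511 g ÷ 16.00 g/mol = 3.407 mol
Smallest is C at 3.406 mol; normalising gives C 1.000, H 1.334, O 1.000
Multiply by 3: C 3.00, H 4.00, O 3.00 → C3H4O3
Empirical-formula mass = 88.06 g/mol
n = 348 / 88.06 = 3.95 ≈ 4
Molecular formula = (C3H4O3)×4 = C12H16O12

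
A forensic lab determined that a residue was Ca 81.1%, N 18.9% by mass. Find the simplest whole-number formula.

Assume 100 g: 81.1 g Ca, 18.9 g N.
Ca: 81.1 g ÷ 40.08 g/mol = 2.023 mol
N: 18.9 g ÷ 14.01 g/mol = 1.349 mol
Divide by the smallest (1.349 mol N): Ca 1.500, N 1.000
Multiply by 2: Ca 3.00, N 2.00 → Ca3N2

Ca3N2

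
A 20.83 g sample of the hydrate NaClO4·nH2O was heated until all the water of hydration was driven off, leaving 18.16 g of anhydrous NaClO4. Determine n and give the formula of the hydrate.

NaClO4·H2O

Mass of water lost = 20.83 − 18.16 = 2.67 g → 2.67 / 18.02 = 0.1482 mol H2O
Molar mass of NaClO4 = 122.44 g/mol → mol NaClO4 = 18.16 / 122.44 = 0.1483
n = 0.1482 / 0.1483 = 1.00 ≈ 1 → NaClO4·H2O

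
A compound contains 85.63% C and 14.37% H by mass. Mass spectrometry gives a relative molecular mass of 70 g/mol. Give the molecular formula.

Assume 100 g: 85.63 g C, 14.37 g H.
C: 85.63 g ÷ 12.01 g/mol = 7.13 mol
H: 14.37 g ÷ 1.008 g/mol = 14.26 mol
Ratios (÷ 7.13): C 1.000, H 1.999
≈ 1:2 → CH2
Empirical-formula mass = 14.03 g/mol
n = 70 / 14.03 = 4.99 ≈ 5
Molecular formula = (CH2)×5 = C5H10

C5H10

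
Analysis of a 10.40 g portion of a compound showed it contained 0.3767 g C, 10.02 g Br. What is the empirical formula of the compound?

CBr4

Moles — C: 0.3767 / 12.01 = 0.03137 mol; Br: 10.02 / 79.90 = 0.1254 mol
Divide by the smallest (0.03137 mol C): C 1.000, Br 3.998
→ CBr4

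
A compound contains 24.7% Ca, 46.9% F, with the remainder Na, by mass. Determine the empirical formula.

CaF4Na2

Assume 100 g: 24.7 g Ca, 46.9 g F, 28.4 g Na.
Ca: 24.7 g ÷ 40.08 g/mol = 0.6163 mol
F: 46.9 g ÷ 19.00 g/mol = 2.468 mol
Na: 28.4 g ÷ 22.99 g/mol = 1.235 mol
Divide by the smallest (0.6163 mol Ca): Ca 1.000, F 4.005, Na 2.005
→ CaF4Na2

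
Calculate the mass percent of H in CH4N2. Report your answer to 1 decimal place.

9.2%

Molar mass = 1(12.01) + 4(1.008) + 2(14.01) = 44.062 g/mol
Mass of H per mole = 4 × 1.008 = 4.032 g
% H = 4.032 / 44.062 × 100 = 9.2%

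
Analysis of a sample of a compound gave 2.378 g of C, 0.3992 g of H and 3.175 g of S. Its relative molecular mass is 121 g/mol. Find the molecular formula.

n(C) = 2.378/12.01 = 0.198, n(H) = 0.3992/1.008 = 0.396, n(S) = 3.175/32.07 = 0.099
Ratios (÷ 0.099): C 2.000, H 4.000, S 1.000
Ratio ≈ 2:4:1, so the empirical formula is C2H4S
Empirical-formula mass = 60.12 g/mol
n = 121 / 60.12 = 2.01 ≈ 2
Molecular formula = (C2H4S)×2 = C4H8S2

C4H8S2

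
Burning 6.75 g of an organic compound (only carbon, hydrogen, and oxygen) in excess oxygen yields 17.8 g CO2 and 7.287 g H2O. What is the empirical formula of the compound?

C6H12O

mol C = 17.8 / 44.01 = 0.4045; mass C = 0.4045 × 12.01 = 4.857 g
mol H = 2 × (7.287 / 18.02) = 0.8088; mass H = 0.8088 × 1.008 = 0.8152 g
mass O = 6.75 − (5.673) = 1.077 g → mol O = 0.06733
Smallest is O at 0.06733 mol; normalising gives C 6.007, H 12.012, O 1.000
→ C6H12O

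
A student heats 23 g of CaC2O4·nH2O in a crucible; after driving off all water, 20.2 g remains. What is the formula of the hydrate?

CaC2O4·H2O

Mass of water lost = 23 − 20.2 = 2.8 g → 2.8 / 18.02 = 0.1554 mol H2O
Molar mass of CaC2O4 = 128.10 g/mol → mol CaC2O4 = 20.2 / 128.10 = 0.1577
n = 0.1554 / 0.1577 = 0.99 ≈ 1 → CaC2O4·H2O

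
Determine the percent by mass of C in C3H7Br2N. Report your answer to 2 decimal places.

16.61%

Molar mass = 3(12.01) + 7(1.008) + 2(79.90) + 1(14.01) = 216.896 g/mol
Mass of C per mole = 3 × 12.01 = 36.030 g
% C = 36.030 / 216.896 × 100 = 16.61%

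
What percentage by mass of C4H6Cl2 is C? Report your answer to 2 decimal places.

Molar mass = 4(12.01) + 6(1.008) + 2(35.45) = 124.988 g/mol
Mass of C per mole = 4 × 12.01 = 48.040 g
% C = 48.040 / 124.988 × 100 = 38.44%

38.44%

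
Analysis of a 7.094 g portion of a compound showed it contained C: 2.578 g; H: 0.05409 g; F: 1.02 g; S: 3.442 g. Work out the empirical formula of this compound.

Moles — C: 2.578 / 12.01 = 0.2147 mol; H: 0.05409 / 1.008 = 0.05366 mol; F: 1.02 / 19.00 = 0.05368 mol; S: 3.442 / 32.07 = 0.1073 mol
Divide by the smallest (0.05366 mol H): C 4.000, H 1.000, F 1.000, S 2.000
→ C4HFS2

C4HFS2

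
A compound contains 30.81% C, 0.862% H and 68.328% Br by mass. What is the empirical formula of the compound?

C3HBr

Assume 100 g: 30.81 g C, 0.862 g H, 68.328 g Br.
C: 30.81 g ÷ 12.01 g/mol = 2.565 mol
H: 0.862 g ÷ 1.008 g/mol = 0.8552 mol
Br: 68.328 g ÷ 79.90 g/mol = 0.8552 mol
Ratios (÷ 0.8552): C 3.000, H 1.000, Br 1.000
→ C3HBr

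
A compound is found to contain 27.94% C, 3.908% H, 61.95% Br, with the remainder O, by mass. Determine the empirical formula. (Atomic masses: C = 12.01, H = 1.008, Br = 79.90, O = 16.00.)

C6H10Br2O

Assume 100 g: 27.94 g C, 3.908 g H, 61.95 g Br, 6.202 g O.
Moles — C: 27.94 / 12.01 = 2.326 mol; H: 3.908 / 1.008 = 3.877 mol; Br: 61.95 / 79.90 = 0.7753 mol; O: 6.202 / 16.00 = 0.3876 mol
Divide by the smallest (0.3876 mol O): C 6.002, H 10.002, Br 2.000, O 1.000
Ratio ≈ 6:10:2:1, so the empirical formula is C6H10Br2O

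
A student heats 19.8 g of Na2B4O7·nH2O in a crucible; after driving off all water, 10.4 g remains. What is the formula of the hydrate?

Mass of water lost = 19.8 − 10.4 = 9.4 g → 9.4 / 18.02 = 0.5216 mol H2O
Molar mass of Na2B4O7 = 201.22 g/mol → mol Na2B4O7 = 10.4 / 201.22 = 0.05168
n = 0.5216 / 0.05168 = 10.09 ≈ 10 → Na2B4O7·10H2O

Na2B4O7·10H2O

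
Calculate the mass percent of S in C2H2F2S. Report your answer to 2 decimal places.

33.37%

Molar mass = 2(12.01) + 2(1.008) + 2(19.00) + 1(32.07) = 96.106 g/mol
Mass of S per mole = 1 × 32.07 = 32.070 g
% S = 32.070 / 96.106 × 100 = 33.37%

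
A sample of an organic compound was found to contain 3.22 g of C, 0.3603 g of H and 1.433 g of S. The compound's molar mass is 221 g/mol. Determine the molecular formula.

Moles — C: 3.22 / 12.01 = 0.2681 mol; H: 0.3603 / 1.008 = 0.3574 mol; S: 1.433 / 32.07 = 0.04468 mol
Divide by the smallest (0.04468 mol S): C 6.000, H 7.999, S 1.000
Ratio ≈ 6:8:1, so the empirical formula is C6H8S
Empirical-formula mass = 112.19 g/mol
n = 221 / 112.19 = 1.97 ≈ 2
Molecular formula = (C6H8S)×2 = C12H16S2

C12H16S2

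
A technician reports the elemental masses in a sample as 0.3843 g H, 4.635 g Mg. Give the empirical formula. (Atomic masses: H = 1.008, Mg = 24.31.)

n(H) = 0.3843/1.008 = 0.3812, n(Mg) = 4.635/24.31 = 0.1907
Smallest is Mg at 0.1907 mol; normalising gives H 2.000, Mg 1.000
Ratio ≈ 2:1, so the empirical formula is H2Mg

H2Mg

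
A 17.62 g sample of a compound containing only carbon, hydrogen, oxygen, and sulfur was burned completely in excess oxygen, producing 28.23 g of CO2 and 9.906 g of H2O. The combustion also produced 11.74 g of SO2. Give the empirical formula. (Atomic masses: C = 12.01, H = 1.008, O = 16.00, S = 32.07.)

mol C = 28.23 / 44.01 = 0.6414; mass C = 0.6414 × 12.01 = 7.704 g
mol H = 2 × (9.906 / 18.02) = 1.099; mass H = 1.099 × 1.008 = 1.108 g
mol S = 11.74 / 64.07 = 0.1832; mass S = 5.876 g
mass O = 17.62 − (14.69) = 2.932 g → mol O = 0.1832
Ratios (÷ 0.1832): C 3.501, H 6.001, O 1.000, S 1.000
Multiply by 2: C 7.00, H 12.00, O 2.00, S 2.00 → C7H12O2S2

C7H12O2S2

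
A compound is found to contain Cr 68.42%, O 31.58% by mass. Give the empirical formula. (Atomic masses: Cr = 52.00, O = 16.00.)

Assume 100 g: 68.42 g Cr, 31.58 g O.
Moles — Cr: 68.42 / 52.00 = 1.316 mol; O: 31.58 / 16.00 = 1.974 mol
Divide by the smallest (1.316 mol Cr): Cr 1.000, O 1.500
×2: Cr 2.00, O 3.00 → Cr2O3

Cr2O3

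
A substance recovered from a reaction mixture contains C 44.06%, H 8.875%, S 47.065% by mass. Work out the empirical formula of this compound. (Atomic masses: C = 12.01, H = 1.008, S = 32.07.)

C5H12S2

Assume 100 g: 44.06 g C, 8.875 g H, 47.065 g S.
n(C) = 44.06/12.01 = 3.669, n(H) = 8.875/1.008 = 8.805, n(S) = 47.065/32.07 = 1.468
Ratios (÷ 1.468): C 2.500, H 5.999, S 1.000
Multiply by 2: C 5.00, H 12.00, S 2.00 → C5H12S2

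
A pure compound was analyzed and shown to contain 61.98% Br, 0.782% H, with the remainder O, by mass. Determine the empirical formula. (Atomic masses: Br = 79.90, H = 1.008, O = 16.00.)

BrHO3

Assume 100 g: 61.98 g Br, 0.782 g H, 37.238 g O.
Moles — Br: 61.98 / 79.90 = 0.7757 mol; H: 0.782 / 1.008 = 0.7758 mol; O: 37.238 / 16.00 = 2.327 mol
Ratios (÷ 0.7757): Br 1.000, H 1.000, O 3.000
Ratio ≈ 1:1:3, so the empirical formula is BrHO3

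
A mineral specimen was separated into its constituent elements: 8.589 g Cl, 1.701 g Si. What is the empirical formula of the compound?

Moles — Cl: 8.589 / 35.45 = 0.2423 mol; Si: 1.701 / 28.09 = 0.06056 mol
Ratios (÷ 0.06056): Cl 4.001, Si 1.000
Ratio ≈ 4:1, so the empirical formula is Cl4Si

Cl4Si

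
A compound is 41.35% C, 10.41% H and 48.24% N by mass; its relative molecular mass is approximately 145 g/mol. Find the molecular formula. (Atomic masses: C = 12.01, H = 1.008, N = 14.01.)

Assume 100 g: 41.35 g C, 10.41 g H, 48.24 g N.
C: 41.35 g ÷ 12.01 g/mol = 3.443 mol
H: 10.41 g ÷ 1.008 g/mol = 10.33 mol
N: 48.24 g ÷ 14.01 g/mol = 3.443 mol
Divide by the smallest (3.443 mol C): C 1.000, H 3.000, N 1.000
Ratio ≈ 1:3:1, so the empirical formula is CH3N
Empirical-formula mass = 29.04 g/mol
n = 145 / 29.04 = 4.99 ≈ 5
Molecular formula = (CH3N)×5 = C5H15N5

C5H15N5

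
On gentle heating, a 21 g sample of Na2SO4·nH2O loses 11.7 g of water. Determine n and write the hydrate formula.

Na2SO4·10H2O

Mass of anhydrous Na2SO4 = 21 − 11.7 = 9.3 g
mol H2O = 11.7 / 18.02 = 0.6493
Molar mass of Na2SO4 = 142.05 g/mol → mol Na2SO4 = 9.3 / 142.05 = 0.06547
n = 0.6493 / 0.06547 = 9.92 ≈ 10 → Na2SO4·10H2O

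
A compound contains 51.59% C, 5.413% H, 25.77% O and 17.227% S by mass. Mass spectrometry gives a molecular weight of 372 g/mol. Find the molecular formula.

C16H20O6S2

Assume 100 g: 51.59 g C, 5.413 g H, 25.77 g O, 17.227 g S.
Moles — C: 51.59 / 12.01 = 4.296 mol; H: 5.413 / 1.008 = 5.37 mol; O: 25.77 / 16.00 = 1.611 mol; S: 17.227 / 32.07 = 0.5372 mol
Ratios (÷ 0.5372): C 7.997, H 9.997, O 2.998, S 1.000
→ C8H10O3S
Empirical-formula mass = 186.23 g/mol
n = 372 / 186.23 = 2.00 ≈ 2
Molecular formula = (C8H10O3S)×2 = C16H20O6S2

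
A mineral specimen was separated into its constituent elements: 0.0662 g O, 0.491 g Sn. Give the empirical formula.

OSn

n(O) = 0.0662/16.00 = 0.004137, n(Sn) = 0.491/118.71 = 0.004136
Ratios (÷ 0.004136): O 1.000, Sn 1.000
→ OSn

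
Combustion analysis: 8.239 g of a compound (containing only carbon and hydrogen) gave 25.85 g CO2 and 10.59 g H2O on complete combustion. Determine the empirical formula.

mol C = 25.85 / 44.01 = 0.5874; mass C = 0.5874 × 12.01 = 7.054 g
mol H = 2 × (10.59 / 18.02) = 1.175; mass H = 1.175 × 1.008 = 1.185 g
Smallest is C at 0.5874 mol; normalising gives C 1.000, H 2.001
Ratio ≈ 1:2, so the empirical formula is CH2

CH2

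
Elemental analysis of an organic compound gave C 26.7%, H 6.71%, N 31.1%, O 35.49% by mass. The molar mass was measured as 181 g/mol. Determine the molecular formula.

Assume 100 g: 26.7 g C, 6.71 g H, 31.1 g N, 35.49 g O.
n(C) = 26.7/12.01 = 2.223, n(H) = 6.71/1.008 = 6.657, n(N) = 31.1/14.01 = 2.22, n(O) = 35.49/16.00 = 2.218
Ratios (÷ 2.218): C 1.002, H 3.001, N 1.001, O 1.000
Ratio ≈ 1:3:1:1, so the empirical formula is CH3NO
Empirical-formula mass = 45.04 g/mol
n = 181 / 45.04 = 4.02 ≈ 4
Molecular formula = (CH3NO)×4 = C4H12N4O4

C4H12N4O4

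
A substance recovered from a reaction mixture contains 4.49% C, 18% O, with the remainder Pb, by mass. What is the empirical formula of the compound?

CO3Pb

Assume 100 g: 4.49 g C, 18 g O, 77.51 g Pb.
Moles — C: 4.49 / 12.01 = 0.3739 mol; O: 18 / 16.00 = 1.125 mol; Pb: 77.51 / 207.2 = 0.3741 mol
Divide by the smallest (0.3739 mol C): C 1.000, O 3.009, Pb 1.001
→ CO3Pb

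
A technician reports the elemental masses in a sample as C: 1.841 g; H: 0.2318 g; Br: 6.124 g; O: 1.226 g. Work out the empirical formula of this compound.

Moles — C: 1.841 / 12.01 = 0.1533 mol; H: 0.2318 / 1.008 = 0.23 mol; Br: 6.124 / 79.90 = 0.07665 mol; O: 1.226 / 16.00 = 0.07662 mol
Smallest is O at 0.07662 mol; normalising gives C 2.001, H 3.001, Br 1.000, O 1.000
Ratio ≈ 2:3:1:1, so the empirical formula is C2H3BrO

C2H3BrO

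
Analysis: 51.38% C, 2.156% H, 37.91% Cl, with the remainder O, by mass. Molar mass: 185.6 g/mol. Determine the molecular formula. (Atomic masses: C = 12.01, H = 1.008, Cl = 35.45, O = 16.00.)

C8H4Cl2O

Assume 100 g: 51.38 g C, 2.156 g H, 37.91 g Cl, 8.554 g O.
n(C) = 51.38/12.01 = 4.278, n(H) = 2.156/1.008 = 2.139, n(Cl) = 37.91/35.45 = 1.069, n(O) = 8.554/16.00 = 0.5346
Ratios (÷ 0.5346): C 8.002, H 4.001, Cl 2.000, O 1.000
≈ 8:4:2:1 → C8H4Cl2O
Empirical-formula mass = 187.01 g/mol
n = 185.6 / 187.01 = 0.99 ≈ 1
Molecular formula = empirical formula = C8H4Cl2O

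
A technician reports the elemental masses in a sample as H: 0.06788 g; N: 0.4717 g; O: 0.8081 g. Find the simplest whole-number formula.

H4N2O3

n(H) = 0.06788/1.008 = 0.06734, n(N) = 0.4717/14.01 = 0.03367, n(O) = 0.8081/16.00 = 0.05051
Ratios (÷ 0.03367): H 2.000, N 1.000, O 1.500
×2: H 4.00, N 2.00, O 3.00 → H4N2O3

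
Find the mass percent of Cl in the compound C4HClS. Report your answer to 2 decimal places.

Molar mass = 4(12.01) + 1(1.008) + 1(35.45) + 1(32.07) = 116.568 g/mol
Mass of Cl per mole = 1 × 35.45 = 35.450 g
% Cl = 35.450 / 116.568 × 100 = 30.41%

30.41%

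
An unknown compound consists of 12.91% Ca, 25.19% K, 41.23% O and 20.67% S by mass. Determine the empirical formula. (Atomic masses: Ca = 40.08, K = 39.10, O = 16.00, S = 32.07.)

Assume 100 g: 12.91 g Ca, 25.19 g K, 41.23 g O, 20.67 g S.
n(Ca) = 12.91/40.08 = 0.3221, n(K) = 25.19/39.10 = 0.6442, n(O) = 41.23/16.00 = 2.577, n(S) = 20.67/32.07 = 0.6445
Smallest is Ca at 0.3221 mol; normalising gives Ca 1.000, K 2.000, O 8.000, S 2.001
≈ 1:2:8:2 → CaK2O8S2

CaK2O8S2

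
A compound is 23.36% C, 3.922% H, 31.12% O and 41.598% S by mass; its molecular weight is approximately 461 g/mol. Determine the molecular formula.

C9H18O9S6

Assume 100 g: 23.36 g C, 3.922 g H, 31.12 g O, 41.598 g S.
C: 23.36 g ÷ 12.01 g/mol = 1.945 mol
H: 3.922 g ÷ 1.008 g/mol = 3.891 mol
O: 31.12 g ÷ 16.00 g/mol = 1.945 mol
S: 41.598 g ÷ 32.07 g/mol = 1.297 mol
Smallest is S at 1.297 mol; normalising gives C 1.500, H 3.000, O 1.499, S 1.000
×2: C 3.00, H 6.00, O 3.00, S 2.00 → C3H6O3S2
Empirical-formula mass = 154.22 g/mol
n = 461 / 154.22 = 2.99 ≈ 3
Molecular formula = (C3H6O3S2)×3 = C9H18O9S6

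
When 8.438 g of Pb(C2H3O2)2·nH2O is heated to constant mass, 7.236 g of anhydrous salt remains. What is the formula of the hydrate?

Pb(C2H3O2)2·3H2O

Mass of water lost = 8.438 − 7.236 = 1.202 g → 1.202 / 18.02 = 0.0667 mol H2O
Molar mass of Pb(C2H3O2)2 = 325.29 g/mol → mol Pb(C2H3O2)2 = 7.236 / 325.29 = 0.02224
n = 0.0667 / 0.02224 = 3.00 ≈ 3 → Pb(C2H3O2)2·3H2O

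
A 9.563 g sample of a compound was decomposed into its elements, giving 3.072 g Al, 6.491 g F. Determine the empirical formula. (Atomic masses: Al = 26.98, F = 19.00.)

AlF3

Moles — Al: 3.072 / 26.98 = 0.1139 mol; F: 6.491 / 19.00 = 0.3416 mol
Divide by the smallest (0.1139 mol Al): Al 1.000, F 3.000
Ratio ≈ 1:3, so the empirical formula is AlF3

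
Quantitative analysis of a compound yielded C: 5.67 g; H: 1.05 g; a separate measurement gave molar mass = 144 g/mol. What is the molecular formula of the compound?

Moles — C: 5.67 / 12.01 = 0.4721 mol; H: 1.05 / 1.008 = 1.042 mol
Smallest is C at 0.4721 mol; normalising gives C 1.000, H 2.206
×5: C 5.00, H 11.03 → C5H11
Empirical-formula mass = 71.14 g/mol
n = 144 / 71.14 = 2.02 ≈ 2
Molecular formula = (C5H11)×2 = C10H22

C10H22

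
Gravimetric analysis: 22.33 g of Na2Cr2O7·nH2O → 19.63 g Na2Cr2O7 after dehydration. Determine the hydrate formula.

Mass of water lost = 22.33 − 19.63 = 2.7 g → 2.7 / 18.02 = 0.1498 mol H2O
Molar mass of Na2Cr2O7 = 261.98 g/mol → mol Na2Cr2O7 = 19.63 / 261.98 = 0.07493
n = 0.1498 / 0.07493 = 2.00 ≈ 2 → Na2Cr2O7·2H2O

Na2Cr2O7·2H2O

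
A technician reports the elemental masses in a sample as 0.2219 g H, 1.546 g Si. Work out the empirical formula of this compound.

n(H) = 0.2219/1.008 = 0.2201, n(Si) = 1.546/28.09 = 0.05504
Smallest is Si at 0.05504 mol; normalising gives H 4.000, Si 1.000
≈ 4:1 → H4Si

H4Si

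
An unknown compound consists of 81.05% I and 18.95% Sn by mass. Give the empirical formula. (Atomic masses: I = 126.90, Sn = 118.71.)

I4Sn

Assume 100 g: 81.05 g I, 18.95 g Sn.
n(I) = 81.05/126.90 = 0.6387, n(Sn) = 18.95/118.71 = 0.1596
Divide by the smallest (0.1596 mol Sn): I 4.001, Sn 1.000
Ratio ≈ 4:1, so the empirical formula is I4Sn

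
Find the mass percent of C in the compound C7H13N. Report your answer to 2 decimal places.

Molar mass = 7(12.01) + 13(1.008) + 1(14.01) = 111.184 g/mol
Mass of C per mole = 7 × 12.01 = 84.070 g
% C = 84.070 / 111.184 × 100 = 75.61%

75.61%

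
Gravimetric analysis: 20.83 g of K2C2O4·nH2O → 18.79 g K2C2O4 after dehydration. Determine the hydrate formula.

Mass of water lost = 20.83 − 18.79 = 2.04 g → 2.04 / 18.02 = 0.1132 mol H2O
Molar mass of K2C2O4 = 166.22 g/mol → mol K2C2O4 = 18.79 / 166.22 = 0.113
n = 0.1132 / 0.113 = 1.00 ≈ 1 → K2C2O4·H2O

K2C2O4·H2O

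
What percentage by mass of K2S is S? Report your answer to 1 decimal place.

Molar mass = 2(39.10) + 1(32.07) = 110.270 g/mol
Mass of S per mole = 1 × 32.07 = 32.070 g
% S = 32.070 / 110.270 × 100 = 29.1%

29.1%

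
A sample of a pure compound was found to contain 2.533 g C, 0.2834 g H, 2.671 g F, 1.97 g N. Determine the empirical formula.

C3H4F2N2

n(C) = 2.533/12.01 = 0.2109, n(H) = 0.2834/1.008 = 0.2812, n(F) = 2.671/19.00 = 0.1406, n(N) = 1.97/14.01 = 0.1406
Smallest is F at 0.1406 mol; normalising gives C 1.500, H 2.000, F 1.000, N 1.000
Multiply by 2: C 3.00, H 4.00, F 2.00, N 2.00 → C3H4F2N2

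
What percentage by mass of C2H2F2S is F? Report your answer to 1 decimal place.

Molar mass = 2(12.01) + 2(1.008) + 2(19.00) + 1(32.07) = 96.106 g/mol
Mass of F per mole = 2 × 19.00 = 38.000 g
% F = 38.000 / 96.106 × 100 = 39.5%

39.5%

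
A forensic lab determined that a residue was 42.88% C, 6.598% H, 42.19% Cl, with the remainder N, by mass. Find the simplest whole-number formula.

C6H11Cl2N

Assume 100 g: 42.88 g C, 6.598 g H, 42.19 g Cl, 8.332 g N.
C: 42.88 g ÷ 12.01 g/mol = 3.57 mol
H: 6.598 g ÷ 1.008 g/mol = 6.546 mol
Cl: 42.19 g ÷ 35.45 g/mol = 1.19 mol
N: 8.332 g ÷ 14.01 g/mol = 0.5947 mol
Divide by the smallest (0.5947 mol N): C 6.003, H 11.006, Cl 2.001, N 1.000
≈ 6:11:2:1 → C6H11Cl2N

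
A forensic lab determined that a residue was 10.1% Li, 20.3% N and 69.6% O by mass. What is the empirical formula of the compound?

LiNO3

Assume 100 g: 10.1 g Li, 20.3 g N, 69.6 g O.
Moles — Li: 10.1 / 6.94 = 1.455 mol; N: 20.3 / 14.01 = 1.449 mol; O: 69.6 / 16.00 = 4.35 mol
Divide by the smallest (1.449 mol N): Li 1.004, N 1.000, O 3.002
Ratio ≈ 1:1:3, so the empirical formula is LiNO3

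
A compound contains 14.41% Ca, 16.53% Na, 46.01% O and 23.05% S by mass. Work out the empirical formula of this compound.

CaNa2O8S2

Assume 100 g: 14.41 g Ca, 16.53 g Na, 46.01 g O, 23.05 g S.
Moles — Ca: 14.41 / 40.08 = 0.3595 mol; Na: 16.53 / 22.99 = 0.719 mol; O: 46.01 / 16.00 = 2.876 mol; S: 23.05 / 32.07 = 0.7187 mol
Ratios (÷ 0.3595): Ca 1.000, Na 2.000, O 7.998, S 1.999
→ CaNa2O8S2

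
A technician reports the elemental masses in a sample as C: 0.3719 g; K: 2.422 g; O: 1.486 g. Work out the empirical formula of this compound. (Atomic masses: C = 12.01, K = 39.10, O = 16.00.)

C: 0.3719 g ÷ 12.01 g/mol = 0.03097 mol
K: 2.422 g ÷ 39.10 g/mol = 0.06194 mol
O: 1.486 g ÷ 16.00 g/mol = 0.09287 mol
Divide by the smallest (0.03097 mol C): C 1.000, K 2.000, O 2.999
→ CK2O3

CK2O3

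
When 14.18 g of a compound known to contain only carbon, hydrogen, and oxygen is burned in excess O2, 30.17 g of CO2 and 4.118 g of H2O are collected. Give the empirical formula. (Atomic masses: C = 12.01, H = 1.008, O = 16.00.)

mol C = 30.17 / 44.01 = 0.6855; mass C = 0.6855 × 12.01 = 8.233 g
mol H = 2 × (4.118 / 18.02) = 0.4570; mass H = 0.4570 × 1.008 = 0.4607 g
mass O = 14.18 − (8.694) = 5.486 g → mol O = 0.3429
Ratios (÷ 0.3429): C 1.999, H 1.333, O 1.000
Multiply by 3: C 6.00, H 4.00, O 3.00 → C6H4O3

C6H4O3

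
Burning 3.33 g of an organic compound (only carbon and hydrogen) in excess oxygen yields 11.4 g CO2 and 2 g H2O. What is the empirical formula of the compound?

mol C = 11.4 / 44.01 = 0.2590; mass C = 0.2590 × 12.01 = 3.111 g
mol H = 2 × (2 / 18.02) = 0.2220; mass H = 0.2220 × 1.008 = 0.2238 g
Ratios (÷ 0.222): C 1.167, H 1.000
Multiply by 6: C 7.00, H 6.00 → C7H6

C7H6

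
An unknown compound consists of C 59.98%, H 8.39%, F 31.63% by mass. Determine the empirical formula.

Assume 100 g: 59.98 g C, 8.39 g H, 31.63 g F.
Moles — C: 59.98 / 12.01 = 4.994 mol; H: 8.39 / 1.008 = 8.323 mol; F: 31.63 / 19.00 = 1.665 mol
Ratios (÷ 1.665): C 3.000, H 5.000, F 1.000
→ C3H5F

C3H5F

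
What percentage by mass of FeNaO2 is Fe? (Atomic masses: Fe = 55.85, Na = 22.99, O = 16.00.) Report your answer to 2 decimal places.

50.39%

Molar mass = 1(55.85) + 1(22.99) + 2(16.00) = 110.840 g/mol
Mass of Fe per mole = 1 × 55.85 = 55.850 g
% Fe = 55.850 / 110.840 × 100 = 50.39%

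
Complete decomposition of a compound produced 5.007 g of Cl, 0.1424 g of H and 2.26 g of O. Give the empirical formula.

ClHO

Moles — Cl: 5.007 / 35.45 = 0.1412 mol; H: 0.1424 / 1.008 = 0.1413 mol; O: 2.26 / 16.00 = 0.1412 mol
Divide by the smallest (0.1412 mol Cl): Cl 1.000, H 1.000, O 1.000
→ ClHO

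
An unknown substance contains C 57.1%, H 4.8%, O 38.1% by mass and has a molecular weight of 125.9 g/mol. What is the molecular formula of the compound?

C6H6O3

Assume 100 g: 57.1 g C, 4.8 g H, 38.1 g O.
Moles — C: 57.1 / 12.01 = 4.754 mol; H: 4.8 / 1.008 = 4.762 mol; O: 38.1 / 16.00 = 2.381 mol
Divide by the smallest (2.381 mol O): C 1.997, H 2.000, O 1.000
Ratio ≈ 2:2:1, so the empirical formula is C2H2O
Empirical-formula mass = 42.04 g/mol
n = 125.9 / 42.04 = 3.00 ≈ 3
Molecular formula = (C2H2O)×3 = C6H6O3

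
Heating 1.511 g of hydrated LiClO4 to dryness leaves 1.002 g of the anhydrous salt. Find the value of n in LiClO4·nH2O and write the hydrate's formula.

LiClO4·3H2O

Mass of water lost = 1.511 − 1.002 = 0.509 g → 0.509 / 18.02 = 0.02825 mol H2O
Molar mass of LiClO4 = 106.39 g/mol → mol LiClO4 = 1.002 / 106.39 = 0.009418
n = 0.02825 / 0.009418 = 3.00 ≈ 3 → LiClO4·3H2O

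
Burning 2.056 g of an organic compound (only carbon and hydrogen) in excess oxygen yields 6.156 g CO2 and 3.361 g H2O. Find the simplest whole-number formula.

mol C = 6.156 / 44.01 = 0.1399; mass C = 0.1399 × 12.01 = 1.680 g
mol H = 2 × (3.361 / 18.02) = 0.3730; mass H = 0.3730 × 1.008 = 0.3760 g
Smallest is C at 0.1399 mol; normalising gives C 1.000, H 2.667
×3: C 3.00, H 8.00 → C3H8

C3H8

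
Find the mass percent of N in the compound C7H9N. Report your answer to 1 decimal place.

13.1%

Molar mass = 7(12.01) + 9(1.008) + 1(14.01) = 107.152 g/mol
Mass of N per mole = 1 × 14.01 = 14.010 g
% N = 14.010 / 107.152 × 100 = 13.1%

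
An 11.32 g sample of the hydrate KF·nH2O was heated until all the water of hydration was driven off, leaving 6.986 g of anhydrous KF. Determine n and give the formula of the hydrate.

Mass of water lost = 11.32 − 6.986 = 4.334 g → 4.334 / 18.02 = 0.2405 mol H2O
Molar mass of KF = 58.10 g/mol → mol KF = 6.986 / 58.10 = 0.1202
n = 0.2405 / 0.1202 = 2.00 ≈ 2 → KF·2H2O

KF·2H2O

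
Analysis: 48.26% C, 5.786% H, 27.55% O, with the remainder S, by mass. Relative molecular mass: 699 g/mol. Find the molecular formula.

Assume 100 g: 48.26 g C, 5.786 g H, 27.55 g O, 18.404 g S.
C: 48.26 g ÷ 12.01 g/mol = 4.018 mol
H: 5.786 g ÷ 1.008 g/mol = 5.74 mol
O: 27.55 g ÷ 16.00 g/mol = 1.722 mol
S: 18.404 g ÷ 32.07 g/mol = 0.5739 mol
Ratios (÷ 0.5739): C 7.002, H 10.002, O 3.000, S 1.000
Ratio ≈ 7:10:3:1, so the empirical formula is C7H10O3S
Empirical-formula mass = 174.22 g/mol
n = 699 / 174.22 = 4.01 ≈ 4
Molecular formula = (C7H10O3S)×4 = C28H40O12S4

C28H40O12S4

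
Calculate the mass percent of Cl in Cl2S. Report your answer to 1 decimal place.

68.9%

Molar mass = 2(35.45) + 1(32.07) = 102.970 g/mol
Mass of Cl per mole = 2 × 35.45 = 70.900 g
% Cl = 70.900 / 102.970 × 100 = 68.9%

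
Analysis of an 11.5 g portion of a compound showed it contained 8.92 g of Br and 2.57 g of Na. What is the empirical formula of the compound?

Moles — Br: 8.92 / 79.90 = 0.1116 mol; Na: 2.57 / 22.99 = 0.1118 mol
Ratios (÷ 0.1116): Br 1.000, Na 1.001
Ratio ≈ 1:1, so the empirical formula is BrNa

BrNa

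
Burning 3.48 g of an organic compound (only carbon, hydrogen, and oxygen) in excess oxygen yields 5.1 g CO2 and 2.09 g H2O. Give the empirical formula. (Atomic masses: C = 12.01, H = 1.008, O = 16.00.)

mol C = 5.1 / 44.01 = 0.1159; mass C = 0.1159 × 12.01 = 1.392 g
mol H = 2 × (2.09 / 18.02) = 0.2320; mass H = 0.2320 × 1.008 = 0.2338 g
mass O = 3.48 − (1.626) = 1.854 g → mol O = 0.1159
Ratios (÷ 0.1159): C 1.000, H 2.002, O 1.000
Ratio ≈ 1:2:1, so the empirical formula is CH2O

CH2O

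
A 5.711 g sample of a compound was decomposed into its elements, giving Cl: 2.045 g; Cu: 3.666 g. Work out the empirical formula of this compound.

Cl: 2.045 g ÷ 35.45 g/mol = 0.05769 mol
Cu: 3.666 g ÷ 63.55 g/mol = 0.05769 mol
Ratios (÷ 0.05769): Cl 1.000, Cu 1.000
≈ 1:1 → ClCu

ClCu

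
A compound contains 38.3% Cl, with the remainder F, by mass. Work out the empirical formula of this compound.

Assume 100 g: 38.3 g Cl, 61.7 g F.
n(Cl) = 38.3/35.45 = 1.08, n(F) = 61.7/19.00 = 3.247
Ratios (÷ 1.08): Cl 1.000, F 3.006
→ ClF3

ClF3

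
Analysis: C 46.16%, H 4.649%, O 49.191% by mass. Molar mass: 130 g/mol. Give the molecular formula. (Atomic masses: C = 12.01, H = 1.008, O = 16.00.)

Assume 100 g: 46.16 g C, 4.649 g H, 49.191 g O.
C: 46.16 g ÷ 12.01 g/mol = 3.843 mol
H: 4.649 g ÷ 1.008 g/mol = 4.612 mol
O: 49.191 g ÷ 16.00 g/mol = 3.074 mol
Divide by the smallest (3.074 mol O): C 1.250, H 1.500, O 1.000
Multiply by 4: C 5.00, H 6.00, O 4.00 → C5H6O4
Empirical-formula mass = 130.10 g/mol
n = 130 / 130.10 = 1.00 ≈ 1
Molecular formula = empirical formula = C5H6O4

C5H6O4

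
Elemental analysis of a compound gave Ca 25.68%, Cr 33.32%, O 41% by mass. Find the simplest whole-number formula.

Assume 100 g: 25.68 g Ca, 33.32 g Cr, 41 g O.
Moles — Ca: 25.68 / 40.08 = 0.6407 mol; Cr: 33.32 / 52.00 = 0.6408 mol; O: 41 / 16.00 = 2.562 mol
Divide by the smallest (0.6407 mol Ca): Ca 1.000, Cr 1.000, O 3.999
→ CaCrO4

CaCrO4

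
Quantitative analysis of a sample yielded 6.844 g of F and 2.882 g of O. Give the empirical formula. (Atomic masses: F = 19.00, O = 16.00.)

n(F) = 6.844/19.00 = 0.3602, n(O) = 2.882/16.00 = 0.1801
Divide by the smallest (0.1801 mol O): F 2.000, O 1.000
→ F2O

F2O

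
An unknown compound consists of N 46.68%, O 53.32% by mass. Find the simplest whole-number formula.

NO

Assume 100 g: 46.68 g N, 53.32 g O.
Moles — N: 46.68 / 14.01 = 3.332 mol; O: 53.32 / 16.00 = 3.333 mol
Divide by the smallest (3.332 mol N): N 1.000, O 1.000
Ratio ≈ 1:1, so the empirical formula is NO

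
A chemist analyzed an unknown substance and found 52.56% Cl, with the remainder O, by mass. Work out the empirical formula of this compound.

ClO2

Assume 100 g: 52.56 g Cl, 47.44 g O.
Cl: 52.56 g ÷ 35.45 g/mol = 1.483 mol
O: 47.44 g ÷ 16.00 g/mol = 2.965 mol
Ratios (÷ 1.483): Cl 1.000, O 2.000
≈ 1:2 → ClO2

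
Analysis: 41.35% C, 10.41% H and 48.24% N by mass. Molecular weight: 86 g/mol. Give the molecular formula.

C3H9N3

Assume 100 g: 41.35 g C, 10.41 g H, 48.24 g N.
Moles — C: 41.35 / 12.01 = 3.443 mol; H: 10.41 / 1.008 = 10.33 mol; N: 48.24 / 14.01 = 3.443 mol
Divide by the smallest (3.443 mol C): C 1.000, H 3.000, N 1.000
→ CH3N
Empirical-formula mass = 29.04 g/mol
n = 86 / 29.04 = 2.96 ≈ 3
Molecular formula = (CH3N)×3 = C3H9N3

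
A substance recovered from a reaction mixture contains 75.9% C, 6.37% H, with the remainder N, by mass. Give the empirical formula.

Assume 100 g: 75.9 g C, 6.37 g H, 17.73 g N.
C: 75.9 g ÷ 12.01 g/mol = 6.32 mol
H: 6.37 g ÷ 1.008 g/mol = 6.319 mol
N: 17.73 g ÷ 14.01 g/mol = 1.266 mol
Ratios (÷ 1.266): C 4.994, H 4.994, N 1.000
≈ 5:5:1 → C5H5N

C5H5N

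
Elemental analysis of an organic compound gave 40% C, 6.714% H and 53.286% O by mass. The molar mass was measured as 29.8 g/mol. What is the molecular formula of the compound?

Assume 100 g: 40 g C, 6.714 g H, 53.286 g O.
Moles — C: 40 / 12.01 = 3.331 mol; H: 6.714 / 1.008 = 6.661 mol; O: 53.286 / 16.00 = 3.33 mol
Smallest is O at 3.33 mol; normalising gives C 1.000, H 2.000, O 1.000
→ CH2O
Empirical-formula mass = 30.03 g/mol
n = 29.8 / 30.03 = 0.99 ≈ 1
Molecular formula = empirical formula = CH2O

CH2O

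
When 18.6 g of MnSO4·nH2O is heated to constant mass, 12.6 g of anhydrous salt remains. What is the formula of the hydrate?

MnSO4·4H2O

Mass of water lost = 18.6 − 12.6 = 6 g → 6 / 18.02 = 0.333 mol H2O
Molar mass of MnSO4 = 151.01 g/mol → mol MnSO4 = 12.6 / 151.01 = 0.08344
n = 0.333 / 0.08344 = 3.99 ≈ 4 → MnSO4·4H2O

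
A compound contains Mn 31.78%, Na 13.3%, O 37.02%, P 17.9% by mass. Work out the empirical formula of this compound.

Assume 100 g: 31.78 g Mn, 13.3 g Na, 37.02 g O, 17.9 g P.
Moles — Mn: 31.78 / 54.94 = 0.5784 mol; Na: 13.3 / 22.99 = 0.5785 mol; O: 37.02 / 16.00 = 2.314 mol; P: 17.9 / 30.97 = 0.578 mol
Ratios (÷ 0.578): Mn 1.001, Na 1.001, O 4.003, P 1.000
Ratio ≈ 1:1:4:1, so the empirical formula is MnNaO4P

MnNaO4P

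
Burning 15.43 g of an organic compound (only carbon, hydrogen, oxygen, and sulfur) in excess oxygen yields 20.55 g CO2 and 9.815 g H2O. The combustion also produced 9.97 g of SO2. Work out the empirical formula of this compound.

C6H14O3S2

mol C = 20.55 / 44.01 = 0.4669; mass C = 0.4669 × 12.01 = 5.608 g
mol H = 2 × (9.815 / 18.02) = 1.089; mass H = 1.089 × 1.008 = 1.098 g
mol S = 9.97 / 64.07 = 0.1556; mass S = 4.990 g
mass O = 15.43 − (11.70) = 3.734 g → mol O = 0.2333
Ratios (÷ 0.1556): C 3.001, H 7.000, O 1.500, S 1.000
Multiply by 2: C 6.00, H 14.00, O 3.00, S 2.00 → C6H14O3S2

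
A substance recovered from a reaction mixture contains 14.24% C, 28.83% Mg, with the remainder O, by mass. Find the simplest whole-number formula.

Assume 100 g: 14.24 g C, 28.83 g Mg, 56.93 g O.
C: 14.24 g ÷ 12.01 g/mol = 1.186 mol
Mg: 28.83 g ÷ 24.31 g/mol = 1.186 mol
O: 56.93 g ÷ 16.00 g/mol = 3.558 mol
Divide by the smallest (1.186 mol C): C 1.000, Mg 1.000, O 3.001
→ CMgO3

CMgO3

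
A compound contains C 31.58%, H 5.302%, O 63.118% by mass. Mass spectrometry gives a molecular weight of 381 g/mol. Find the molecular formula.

C10H20O15

Assume 100 g: 31.58 g C, 5.302 g H, 63.118 g O.
C: 31.58 g ÷ 12.01 g/mol = 2.629 mol
H: 5.302 g ÷ 1.008 g/mol = 5.26 mol
O: 63.118 g ÷ 16.00 g/mol = 3.945 mol
Smallest is C at 2.629 mol; normalising gives C 1.000, H 2.000, O 1.500
Scaling by 2: C 2.00, H 4.00, O 3.00 → C2H4O3
Empirical-formula mass = 76.05 g/mol
n = 381 / 76.05 = 5.01 ≈ 5
Molecular formula = (C2H4O3)×5 = C10H20O15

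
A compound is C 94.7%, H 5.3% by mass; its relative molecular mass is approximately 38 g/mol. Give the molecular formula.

Assume 100 g: 94.7 g C, 5.3 g H.
n(C) = 94.7/12.01 = 7.885, n(H) = 5.3/1.008 = 5.258
Divide by the smallest (5.258 mol H): C 1.500, H 1.000
Scaling by 2: C 3.00, H 2.00 → C3H2
Empirical-formula mass = 38.05 g/mol
n = 38 / 38.05 = 1.00 ≈ 1
Molecular formula = empirical formula = C3H2

C3H2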